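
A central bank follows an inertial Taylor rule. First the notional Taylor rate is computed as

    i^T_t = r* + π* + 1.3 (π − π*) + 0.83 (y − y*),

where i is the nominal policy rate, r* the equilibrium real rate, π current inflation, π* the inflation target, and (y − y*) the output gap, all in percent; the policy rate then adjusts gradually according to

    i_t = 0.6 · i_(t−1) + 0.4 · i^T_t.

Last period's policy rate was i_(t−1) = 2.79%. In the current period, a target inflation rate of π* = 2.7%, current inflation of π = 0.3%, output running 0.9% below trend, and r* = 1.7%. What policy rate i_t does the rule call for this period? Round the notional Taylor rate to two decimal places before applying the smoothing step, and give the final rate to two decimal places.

1.89%

Output 0.9% below potential → (y − y*) = -0.9.
i^T_t = 1.7 + 2.7 + 1.3 × (0.3 − 2.7) + 0.83 × (-0.9)
   = 1.7 + 2.7 − 3.12 − 0.747 = 0.53
i_t = 0.6 × 2.79 + 0.4 × 0.53 = 1.674 + 0.212 = 1.89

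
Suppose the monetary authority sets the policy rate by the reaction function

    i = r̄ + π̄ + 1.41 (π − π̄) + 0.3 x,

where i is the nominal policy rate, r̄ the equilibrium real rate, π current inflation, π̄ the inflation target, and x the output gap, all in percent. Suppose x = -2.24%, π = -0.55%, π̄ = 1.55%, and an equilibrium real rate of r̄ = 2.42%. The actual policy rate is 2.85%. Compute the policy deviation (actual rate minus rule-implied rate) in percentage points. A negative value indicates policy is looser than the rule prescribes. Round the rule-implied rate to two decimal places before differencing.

2.51 pp

i = 2.42 + 1.55 + 1.41 × (-0.55 − 1.55) + 0.3 × (-2.24)
   = 2.42 + 1.55 − 2.961 − 0.672 = 0.34
Deviation = 2.85 − 0.34 = 2.51 pp.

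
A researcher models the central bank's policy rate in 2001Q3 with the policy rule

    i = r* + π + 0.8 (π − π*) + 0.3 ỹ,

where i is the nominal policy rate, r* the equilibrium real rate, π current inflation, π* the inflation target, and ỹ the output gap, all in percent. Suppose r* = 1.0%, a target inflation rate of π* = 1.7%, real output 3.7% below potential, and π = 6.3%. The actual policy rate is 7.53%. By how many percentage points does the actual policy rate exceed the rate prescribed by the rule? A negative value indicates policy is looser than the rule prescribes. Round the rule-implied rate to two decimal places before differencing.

-2.34 pp

Output 3.7% below potential → ỹ = -3.7.
i = 1.0 + 6.3 + 0.8 × (6.3 − 1.7) + 0.3 × (-3.7)
   = 1.0 + 6.3 + 3.68 − 1.11 = 9.87
Deviation = 7.53 − 9.87 = -2.34 pp.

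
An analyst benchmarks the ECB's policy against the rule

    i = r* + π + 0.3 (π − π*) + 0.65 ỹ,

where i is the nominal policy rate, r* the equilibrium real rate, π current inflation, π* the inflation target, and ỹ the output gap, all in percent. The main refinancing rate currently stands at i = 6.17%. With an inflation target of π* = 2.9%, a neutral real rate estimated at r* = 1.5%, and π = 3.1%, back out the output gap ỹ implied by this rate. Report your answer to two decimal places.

0.65 ỹ = 6.17 − 1.5 − 3.1 − 0.3 × (3.1 − 2.9) = 1.51
ỹ = 1.51 / 0.65 = 2.32

2.32%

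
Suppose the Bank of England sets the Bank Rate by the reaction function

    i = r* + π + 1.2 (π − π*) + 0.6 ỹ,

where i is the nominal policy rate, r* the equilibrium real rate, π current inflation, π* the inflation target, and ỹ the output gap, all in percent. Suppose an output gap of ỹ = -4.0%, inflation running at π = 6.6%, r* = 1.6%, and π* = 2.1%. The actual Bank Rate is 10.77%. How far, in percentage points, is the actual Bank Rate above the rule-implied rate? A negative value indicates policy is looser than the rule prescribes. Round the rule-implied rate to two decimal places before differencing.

i = 1.6 + 6.6 + 1.2 × (6.6 − 2.1) + 0.6 × (-4.0)
   = 1.6 + 6.6 + 5.4 − 2.4 = 11.20
Deviation = 10.77 − 11.20 = -0.43 pp.

-0.43 pp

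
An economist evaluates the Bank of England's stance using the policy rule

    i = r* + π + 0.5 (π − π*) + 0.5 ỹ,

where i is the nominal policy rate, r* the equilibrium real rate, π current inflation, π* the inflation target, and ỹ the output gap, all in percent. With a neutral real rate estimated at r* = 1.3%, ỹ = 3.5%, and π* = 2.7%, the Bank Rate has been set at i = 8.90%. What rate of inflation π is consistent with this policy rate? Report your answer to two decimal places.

Collecting π: i = r* + (1 + 0.5) π − 0.5 π* + 0.5 ỹ
1.5 π = 8.90 − 1.3 + 0.5 × 2.7 − 0.5 × 3.5 = 7.2
π = 7.2 / 1.5 = 4.80

4.80%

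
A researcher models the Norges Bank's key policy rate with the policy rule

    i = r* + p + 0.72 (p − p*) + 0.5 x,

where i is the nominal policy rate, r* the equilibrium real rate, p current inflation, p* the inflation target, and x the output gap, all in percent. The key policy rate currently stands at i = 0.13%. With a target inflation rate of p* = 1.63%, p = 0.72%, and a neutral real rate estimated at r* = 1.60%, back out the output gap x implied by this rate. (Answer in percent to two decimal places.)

-3.07%

0.5 x = 0.13 − 1.60 − 0.72 − 0.72 × (0.72 − 1.63) = -1.5348
x = -1.5348 / 0.5 = -3.07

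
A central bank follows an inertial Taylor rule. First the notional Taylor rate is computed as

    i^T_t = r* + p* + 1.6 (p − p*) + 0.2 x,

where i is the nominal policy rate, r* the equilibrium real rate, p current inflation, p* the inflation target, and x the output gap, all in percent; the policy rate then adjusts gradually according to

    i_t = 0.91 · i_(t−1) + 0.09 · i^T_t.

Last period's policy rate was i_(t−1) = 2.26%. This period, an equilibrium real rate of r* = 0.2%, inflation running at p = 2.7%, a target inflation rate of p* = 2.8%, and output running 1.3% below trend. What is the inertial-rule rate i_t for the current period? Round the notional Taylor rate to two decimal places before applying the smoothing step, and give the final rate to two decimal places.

Output 1.3% below potential → x = -1.3.
i^T_t = 0.2 + 2.8 + 1.6 × (2.7 − 2.8) + 0.2 × (-1.3)
   = 0.2 + 2.8 − 0.16 − 0.26 = 2.58
i_t = 0.91 × 2.26 + 0.09 × 2.58 = 2.0566 + 0.2322 = 2.29

2.29%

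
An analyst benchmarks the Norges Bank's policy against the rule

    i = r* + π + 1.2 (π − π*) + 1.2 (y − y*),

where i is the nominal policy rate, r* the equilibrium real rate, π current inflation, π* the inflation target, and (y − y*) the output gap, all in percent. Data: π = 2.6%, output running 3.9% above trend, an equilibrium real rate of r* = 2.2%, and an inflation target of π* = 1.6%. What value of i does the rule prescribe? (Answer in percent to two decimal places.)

10.68%

Output 3.9% above potential → (y − y*) = 3.9.
i = 2.2 + 2.6 + 1.2 × (2.6 − 1.6) + 1.2 × 3.9
   = 2.2 + 2.6 + 1.2 + 4.68 = 10.68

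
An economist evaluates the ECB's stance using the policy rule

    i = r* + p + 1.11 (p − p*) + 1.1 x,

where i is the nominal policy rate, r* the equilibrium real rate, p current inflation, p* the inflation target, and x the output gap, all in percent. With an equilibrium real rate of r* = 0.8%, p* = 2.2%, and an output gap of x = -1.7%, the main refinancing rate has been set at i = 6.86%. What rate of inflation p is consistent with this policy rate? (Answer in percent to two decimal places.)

4.92%

Collecting p: i = r* + (1 + 1.11) p − 1.11 p* + 1.1 x
2.11 p = 6.86 − 0.8 + 1.11 × 2.2 − 1.1 × (-1.7) = 10.372
p = 10.372 / 2.11 = 4.92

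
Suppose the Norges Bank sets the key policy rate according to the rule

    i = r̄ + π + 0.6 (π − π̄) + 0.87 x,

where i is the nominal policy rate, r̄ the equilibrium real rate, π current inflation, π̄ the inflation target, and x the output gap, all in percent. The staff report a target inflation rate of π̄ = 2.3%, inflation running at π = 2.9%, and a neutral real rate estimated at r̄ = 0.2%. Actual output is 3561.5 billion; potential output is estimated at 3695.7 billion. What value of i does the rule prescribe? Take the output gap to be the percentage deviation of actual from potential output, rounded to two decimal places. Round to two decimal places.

0.30%

Output gap = 100 × (3561.5 − 3695.7) / 3695.7 = -3.63%.
i = 0.20 + 2.90 + 0.6 × (2.90 − 2.30) + 0.87 × (-3.63)
   = 0.20 + 2.9 + 0.36 − 3.1581 = 0.30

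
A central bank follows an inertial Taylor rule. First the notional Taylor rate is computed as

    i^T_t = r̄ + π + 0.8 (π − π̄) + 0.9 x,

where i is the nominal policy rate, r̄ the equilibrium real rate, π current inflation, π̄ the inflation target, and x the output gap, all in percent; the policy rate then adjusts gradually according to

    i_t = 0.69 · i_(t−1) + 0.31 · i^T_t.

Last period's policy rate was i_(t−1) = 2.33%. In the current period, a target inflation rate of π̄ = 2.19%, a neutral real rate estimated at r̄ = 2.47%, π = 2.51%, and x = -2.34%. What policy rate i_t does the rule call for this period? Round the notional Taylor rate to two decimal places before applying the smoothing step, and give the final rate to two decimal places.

i^T_t = 2.47 + 2.51 + 0.8 × (2.51 − 2.19) + 0.9 × (-2.34)
   = 2.47 + 2.51 + 0.256 − 2.106 = 3.13
i_t = 0.69 × 2.33 + 0.31 × 3.13 = 1.6077 + 0.9703 = 2.58

2.58%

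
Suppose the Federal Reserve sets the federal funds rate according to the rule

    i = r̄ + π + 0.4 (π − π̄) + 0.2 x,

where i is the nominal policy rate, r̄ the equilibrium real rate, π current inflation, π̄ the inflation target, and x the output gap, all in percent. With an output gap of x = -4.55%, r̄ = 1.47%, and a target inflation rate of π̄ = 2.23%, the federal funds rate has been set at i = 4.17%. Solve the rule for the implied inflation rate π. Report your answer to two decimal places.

Collecting π: i = r̄ + (1 + 0.4) π − 0.4 π̄ + 0.2 x
1.4 π = 4.17 − 1.47 + 0.4 × 2.23 − 0.2 × (-4.55) = 4.502
π = 4.502 / 1.4 = 3.22

3.22%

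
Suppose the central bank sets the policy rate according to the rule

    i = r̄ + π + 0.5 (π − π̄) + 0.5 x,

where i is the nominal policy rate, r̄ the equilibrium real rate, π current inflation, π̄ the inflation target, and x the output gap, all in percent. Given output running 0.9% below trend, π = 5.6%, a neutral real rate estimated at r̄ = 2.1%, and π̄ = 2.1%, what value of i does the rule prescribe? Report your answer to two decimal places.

9.00%

Output 0.9% below potential → x = -0.9.
i = 2.1 + 5.6 + 0.5 × (5.6 − 2.1) + 0.5 × (-0.9)
   = 2.1 + 5.6 + 1.75 − 0.45 = 9.00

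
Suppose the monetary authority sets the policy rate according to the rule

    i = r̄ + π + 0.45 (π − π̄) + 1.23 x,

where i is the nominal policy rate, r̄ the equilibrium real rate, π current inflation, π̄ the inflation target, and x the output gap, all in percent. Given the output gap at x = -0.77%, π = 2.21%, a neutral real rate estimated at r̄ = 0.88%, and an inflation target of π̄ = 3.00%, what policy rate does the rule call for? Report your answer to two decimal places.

i = 0.88 + 2.21 + 0.45 × (2.21 − 3.00) + 1.23 × (-0.77)
   = 0.88 + 2.21 − 0.3555 − 0.9471 = 1.79

1.79%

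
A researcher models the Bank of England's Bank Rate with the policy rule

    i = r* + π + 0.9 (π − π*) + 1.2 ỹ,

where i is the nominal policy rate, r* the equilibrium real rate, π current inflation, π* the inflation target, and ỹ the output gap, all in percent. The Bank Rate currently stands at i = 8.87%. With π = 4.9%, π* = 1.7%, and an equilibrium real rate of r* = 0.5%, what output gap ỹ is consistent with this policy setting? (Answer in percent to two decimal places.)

0.49%

1.2 ỹ = 8.87 − 0.5 − 4.9 − 0.9 × (4.9 − 1.7) = 0.59
ỹ = 0.59 / 1.2 = 0.49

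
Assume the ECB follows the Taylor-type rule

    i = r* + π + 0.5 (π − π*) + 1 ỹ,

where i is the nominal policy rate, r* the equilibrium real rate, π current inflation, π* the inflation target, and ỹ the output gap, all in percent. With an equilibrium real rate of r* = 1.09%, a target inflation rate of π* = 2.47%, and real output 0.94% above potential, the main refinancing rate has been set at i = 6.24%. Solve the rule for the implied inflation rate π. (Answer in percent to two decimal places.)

Output 0.94% above potential → ỹ = 0.94.
Collecting π: i = r* + (1 + 0.5) π − 0.5 π* + 1 ỹ
1.5 π = 6.24 − 1.09 + 0.5 × 2.47 − 1 × 0.94 = 5.445
π = 5.445 / 1.5 = 3.63

3.63%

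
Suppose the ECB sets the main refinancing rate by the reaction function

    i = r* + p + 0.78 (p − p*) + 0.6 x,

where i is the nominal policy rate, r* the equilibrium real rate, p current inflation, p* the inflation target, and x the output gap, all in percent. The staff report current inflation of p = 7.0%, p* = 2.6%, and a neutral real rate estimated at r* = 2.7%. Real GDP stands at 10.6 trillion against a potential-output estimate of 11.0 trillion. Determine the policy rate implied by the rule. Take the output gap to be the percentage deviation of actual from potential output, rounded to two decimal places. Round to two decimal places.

10.95%

Output gap = 100 × (10.6 − 11.0) / 11.0 = -3.64%.
i = 2.70 + 7.00 + 0.78 × (7.00 − 2.60) + 0.6 × (-3.64)
   = 2.70 + 7 + 3.432 − 2.184 = 10.95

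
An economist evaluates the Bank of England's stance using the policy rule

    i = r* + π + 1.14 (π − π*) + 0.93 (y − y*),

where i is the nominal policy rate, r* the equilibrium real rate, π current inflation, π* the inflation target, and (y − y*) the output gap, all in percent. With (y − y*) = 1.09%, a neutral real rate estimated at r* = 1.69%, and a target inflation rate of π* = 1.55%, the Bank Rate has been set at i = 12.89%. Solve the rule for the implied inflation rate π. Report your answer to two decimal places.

5.59%

Collecting π: i = r* + (1 + 1.14) π − 1.14 π* + 0.93 (y − y*)
2.14 π = 12.89 − 1.69 + 1.14 × 1.55 − 0.93 × 1.09 = 11.9533
π = 11.9533 / 2.14 = 5.59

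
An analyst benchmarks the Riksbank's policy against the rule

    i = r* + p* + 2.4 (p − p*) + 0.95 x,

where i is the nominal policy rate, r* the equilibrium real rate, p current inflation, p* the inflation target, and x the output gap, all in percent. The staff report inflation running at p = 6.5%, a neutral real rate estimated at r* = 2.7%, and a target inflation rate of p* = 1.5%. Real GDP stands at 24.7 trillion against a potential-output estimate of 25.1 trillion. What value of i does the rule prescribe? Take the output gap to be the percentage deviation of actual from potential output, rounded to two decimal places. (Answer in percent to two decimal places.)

14.69%

Output gap = 100 × (24.7 − 25.1) / 25.1 = -1.59%.
i = 2.70 + 1.50 + 2.4 × (6.50 − 1.50) + 0.95 × (-1.59)
   = 2.70 + 1.5 + 12 − 1.5105 = 14.69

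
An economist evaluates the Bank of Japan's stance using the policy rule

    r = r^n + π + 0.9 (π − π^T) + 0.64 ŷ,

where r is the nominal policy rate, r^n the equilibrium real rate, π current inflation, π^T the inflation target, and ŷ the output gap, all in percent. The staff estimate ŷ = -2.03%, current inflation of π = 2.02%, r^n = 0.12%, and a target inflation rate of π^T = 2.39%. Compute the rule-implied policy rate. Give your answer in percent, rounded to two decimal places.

r = 0.12 + 2.02 + 0.9 × (2.02 − 2.39) + 0.64 × (-2.03)
   = 0.12 + 2.02 − 0.333 − 1.2992 = 0.51

0.51%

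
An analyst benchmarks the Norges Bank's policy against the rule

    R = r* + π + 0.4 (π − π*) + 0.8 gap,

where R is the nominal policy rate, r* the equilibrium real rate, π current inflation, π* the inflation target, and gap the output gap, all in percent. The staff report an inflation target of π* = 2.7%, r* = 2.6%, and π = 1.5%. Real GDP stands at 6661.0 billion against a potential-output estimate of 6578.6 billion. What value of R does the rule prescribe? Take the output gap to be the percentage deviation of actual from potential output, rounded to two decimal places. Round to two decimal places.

4.62%

Output gap = 100 × (6661.0 − 6578.6) / 6578.6 = 1.25%.
R = 2.60 + 1.50 + 0.4 × (1.50 − 2.70) + 0.8 × 1.25
   = 2.60 + 1.5 − 0.48 + 1 = 4.62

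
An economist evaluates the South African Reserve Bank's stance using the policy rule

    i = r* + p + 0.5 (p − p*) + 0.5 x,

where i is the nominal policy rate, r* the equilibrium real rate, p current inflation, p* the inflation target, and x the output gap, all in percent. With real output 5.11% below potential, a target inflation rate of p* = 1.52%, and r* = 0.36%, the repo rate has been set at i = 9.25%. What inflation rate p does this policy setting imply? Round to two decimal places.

8.14%

Output 5.11% below potential → x = -5.11.
Collecting p: i = r* + (1 + 0.5) p − 0.5 p* + 0.5 x
1.5 p = 9.25 − 0.36 + 0.5 × 1.52 − 0.5 × (-5.11) = 12.205
p = 12.205 / 1.5 = 8.14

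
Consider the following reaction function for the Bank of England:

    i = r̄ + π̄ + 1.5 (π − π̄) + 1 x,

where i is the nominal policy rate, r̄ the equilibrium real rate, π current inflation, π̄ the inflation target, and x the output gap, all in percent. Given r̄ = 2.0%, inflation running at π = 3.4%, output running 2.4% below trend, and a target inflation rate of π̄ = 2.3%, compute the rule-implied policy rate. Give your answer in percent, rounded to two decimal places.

3.55%

Output 2.4% below potential → x = -2.4.
i = 2.0 + 2.3 + 1.5 × (3.4 − 2.3) + 1 × (-2.4)
   = 2.0 + 2.3 + 1.65 − 2.4 = 3.55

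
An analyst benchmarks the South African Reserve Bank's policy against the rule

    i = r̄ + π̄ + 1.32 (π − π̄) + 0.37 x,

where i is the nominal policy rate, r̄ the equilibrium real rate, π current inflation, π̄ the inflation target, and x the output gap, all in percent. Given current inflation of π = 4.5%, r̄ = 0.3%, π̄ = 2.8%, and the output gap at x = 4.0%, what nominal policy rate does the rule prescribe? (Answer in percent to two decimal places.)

6.82%

i = 0.3 + 2.8 + 1.32 × (4.5 − 2.8) + 0.37 × 4.0
   = 0.3 + 2.8 + 2.244 + 1.48 = 6.82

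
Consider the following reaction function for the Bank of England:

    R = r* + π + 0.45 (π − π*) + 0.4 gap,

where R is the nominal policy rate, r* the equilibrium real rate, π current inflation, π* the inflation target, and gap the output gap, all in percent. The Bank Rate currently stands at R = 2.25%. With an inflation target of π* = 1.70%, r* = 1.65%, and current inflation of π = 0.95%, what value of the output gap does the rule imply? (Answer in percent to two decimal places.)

0.4 gap = 2.25 − 1.65 − 0.95 − 0.45 × (0.95 − 1.70) = -0.0125
gap = -0.0125 / 0.4 = -0.03

-0.03%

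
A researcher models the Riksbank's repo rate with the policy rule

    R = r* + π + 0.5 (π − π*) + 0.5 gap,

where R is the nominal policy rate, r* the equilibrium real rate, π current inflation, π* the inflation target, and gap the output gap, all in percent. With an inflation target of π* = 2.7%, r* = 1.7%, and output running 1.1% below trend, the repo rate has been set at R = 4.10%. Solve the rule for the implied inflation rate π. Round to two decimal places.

Output 1.1% below potential → gap = -1.1.
Collecting π: R = r* + (1 + 0.5) π − 0.5 π* + 0.5 gap
1.5 π = 4.10 − 1.7 + 0.5 × 2.7 − 0.5 × (-1.1) = 4.3
π = 4.3 / 1.5 = 2.87

2.87%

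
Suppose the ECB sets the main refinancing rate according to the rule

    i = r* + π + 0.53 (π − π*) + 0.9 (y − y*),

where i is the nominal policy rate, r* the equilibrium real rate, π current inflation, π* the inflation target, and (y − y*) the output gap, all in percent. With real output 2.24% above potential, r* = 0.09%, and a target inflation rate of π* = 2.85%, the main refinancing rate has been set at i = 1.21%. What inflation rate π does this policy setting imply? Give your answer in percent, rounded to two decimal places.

Output 2.24% above potential → (y − y*) = 2.24.
Collecting π: i = r* + (1 + 0.53) π − 0.53 π* + 0.9 (y − y*)
1.53 π = 1.21 − 0.09 + 0.53 × 2.85 − 0.9 × 2.24 = 0.6145
π = 0.6145 / 1.53 = 0.40

0.40%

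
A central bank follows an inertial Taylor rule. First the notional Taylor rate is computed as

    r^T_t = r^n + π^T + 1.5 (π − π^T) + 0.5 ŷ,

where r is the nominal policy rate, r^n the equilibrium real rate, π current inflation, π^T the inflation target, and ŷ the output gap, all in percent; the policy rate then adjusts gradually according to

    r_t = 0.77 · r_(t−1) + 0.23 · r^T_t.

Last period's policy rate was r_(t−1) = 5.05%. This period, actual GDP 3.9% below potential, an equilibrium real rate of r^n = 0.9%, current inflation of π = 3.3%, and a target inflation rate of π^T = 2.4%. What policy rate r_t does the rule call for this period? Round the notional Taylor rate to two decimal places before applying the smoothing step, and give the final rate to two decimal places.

Output 3.9% below potential → ŷ = -3.9.
r^T_t = 0.9 + 2.4 + 1.5 × (3.3 − 2.4) + 0.5 × (-3.9)
   = 0.9 + 2.4 + 1.35 − 1.95 = 2.70
r_t = 0.77 × 5.05 + 0.23 × 2.70 = 3.8885 + 0.621 = 4.51

4.51%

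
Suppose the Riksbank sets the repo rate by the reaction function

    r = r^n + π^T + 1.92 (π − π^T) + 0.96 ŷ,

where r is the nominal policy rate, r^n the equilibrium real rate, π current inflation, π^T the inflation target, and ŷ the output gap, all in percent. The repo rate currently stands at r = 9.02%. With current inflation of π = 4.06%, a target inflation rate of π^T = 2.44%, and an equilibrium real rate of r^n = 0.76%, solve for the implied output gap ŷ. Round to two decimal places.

2.82%

0.96 ŷ = 9.02 − 0.76 − 2.44 − 1.92 × (4.06 − 2.44) = 2.7096
ŷ = 2.7096 / 0.96 = 2.82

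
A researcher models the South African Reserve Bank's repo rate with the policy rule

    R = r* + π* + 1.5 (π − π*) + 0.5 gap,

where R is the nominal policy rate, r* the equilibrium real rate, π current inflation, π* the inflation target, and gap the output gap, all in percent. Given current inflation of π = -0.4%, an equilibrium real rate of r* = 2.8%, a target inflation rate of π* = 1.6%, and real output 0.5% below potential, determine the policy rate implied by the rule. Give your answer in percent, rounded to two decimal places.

1.15%

Output 0.5% below potential → gap = -0.5.
R = 2.8 + 1.6 + 1.5 × (-0.4 − 1.6) + 0.5 × (-0.5)
   = 2.8 + 1.6 − 3 − 0.25 = 1.15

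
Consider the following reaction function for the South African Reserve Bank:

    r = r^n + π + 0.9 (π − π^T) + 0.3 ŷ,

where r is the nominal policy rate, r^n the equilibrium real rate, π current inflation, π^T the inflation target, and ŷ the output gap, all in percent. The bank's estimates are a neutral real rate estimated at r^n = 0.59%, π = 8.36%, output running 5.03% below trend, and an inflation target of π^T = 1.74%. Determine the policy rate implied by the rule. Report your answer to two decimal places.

13.40%

Output 5.03% below potential → ŷ = -5.03.
r = 0.59 + 8.36 + 0.9 × (8.36 − 1.74) + 0.3 × (-5.03)
   = 0.59 + 8.36 + 5.958 − 1.509 = 13.40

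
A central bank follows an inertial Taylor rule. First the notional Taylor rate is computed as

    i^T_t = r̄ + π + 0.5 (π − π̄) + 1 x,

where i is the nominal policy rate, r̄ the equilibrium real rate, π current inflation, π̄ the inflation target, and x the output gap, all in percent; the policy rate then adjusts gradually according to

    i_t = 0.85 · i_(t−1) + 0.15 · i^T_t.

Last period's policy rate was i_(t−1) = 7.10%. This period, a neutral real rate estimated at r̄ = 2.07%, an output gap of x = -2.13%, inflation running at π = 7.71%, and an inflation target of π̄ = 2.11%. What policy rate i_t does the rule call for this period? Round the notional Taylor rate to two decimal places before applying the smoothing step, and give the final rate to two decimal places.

i^T_t = 2.07 + 7.71 + 0.5 × (7.71 − 2.11) + 1 × (-2.13)
   = 2.07 + 7.71 + 2.8 − 2.13 = 10.45
i_t = 0.85 × 7.10 + 0.15 × 10.45 = 6.035 + 1.5675 = 7.60

7.60%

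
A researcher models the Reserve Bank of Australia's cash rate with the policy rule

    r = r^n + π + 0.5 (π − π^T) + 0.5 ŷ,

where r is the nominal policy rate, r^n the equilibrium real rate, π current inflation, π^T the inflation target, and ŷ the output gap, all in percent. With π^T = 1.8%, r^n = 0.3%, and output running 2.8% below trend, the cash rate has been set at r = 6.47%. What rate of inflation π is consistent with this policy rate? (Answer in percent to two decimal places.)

5.65%

Output 2.8% below potential → ŷ = -2.8.
Collecting π: r = r^n + (1 + 0.5) π − 0.5 π^T + 0.5 ŷ
1.5 π = 6.47 − 0.3 + 0.5 × 1.8 − 0.5 × (-2.8) = 8.47
π = 8.47 / 1.5 = 5.65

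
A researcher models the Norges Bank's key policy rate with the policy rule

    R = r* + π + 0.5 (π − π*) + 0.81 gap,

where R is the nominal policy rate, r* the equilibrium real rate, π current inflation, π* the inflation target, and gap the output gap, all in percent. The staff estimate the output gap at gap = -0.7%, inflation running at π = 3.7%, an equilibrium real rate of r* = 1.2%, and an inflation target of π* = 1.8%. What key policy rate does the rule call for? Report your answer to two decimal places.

5.28%

R = 1.2 + 3.7 + 0.5 × (3.7 − 1.8) + 0.81 × (-0.7)
   = 1.2 + 3.7 + 0.95 − 0.567 = 5.28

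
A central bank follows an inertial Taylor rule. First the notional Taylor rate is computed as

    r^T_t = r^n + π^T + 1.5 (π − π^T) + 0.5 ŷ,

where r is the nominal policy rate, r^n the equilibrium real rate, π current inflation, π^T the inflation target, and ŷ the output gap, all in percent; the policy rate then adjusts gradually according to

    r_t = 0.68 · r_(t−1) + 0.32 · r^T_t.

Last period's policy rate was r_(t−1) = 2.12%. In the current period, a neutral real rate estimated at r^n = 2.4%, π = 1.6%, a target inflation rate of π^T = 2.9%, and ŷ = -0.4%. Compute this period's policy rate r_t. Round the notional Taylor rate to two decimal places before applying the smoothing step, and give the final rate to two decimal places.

r^T_t = 2.4 + 2.9 + 1.5 × (1.6 − 2.9) + 0.5 × (-0.4)
   = 2.4 + 2.9 − 1.95 − 0.2 = 3.15
r_t = 0.68 × 2.12 + 0.32 × 3.15 = 1.4416 + 1.008 = 2.45

2.45%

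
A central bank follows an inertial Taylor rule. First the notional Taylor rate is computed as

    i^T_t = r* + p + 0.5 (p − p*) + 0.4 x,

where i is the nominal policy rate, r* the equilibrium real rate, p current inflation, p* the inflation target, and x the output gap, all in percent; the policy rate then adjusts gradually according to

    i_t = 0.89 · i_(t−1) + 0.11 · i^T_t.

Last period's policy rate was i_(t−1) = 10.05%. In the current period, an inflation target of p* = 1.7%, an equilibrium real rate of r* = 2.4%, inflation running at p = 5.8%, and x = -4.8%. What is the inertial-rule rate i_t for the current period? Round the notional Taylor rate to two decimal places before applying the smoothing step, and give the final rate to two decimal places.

i^T_t = 2.4 + 5.8 + 0.5 × (5.8 − 1.7) + 0.4 × (-4.8)
   = 2.4 + 5.8 + 2.05 − 1.92 = 8.33
i_t = 0.89 × 10.05 + 0.11 × 8.33 = 8.9445 + 0.9163 = 9.86

9.86%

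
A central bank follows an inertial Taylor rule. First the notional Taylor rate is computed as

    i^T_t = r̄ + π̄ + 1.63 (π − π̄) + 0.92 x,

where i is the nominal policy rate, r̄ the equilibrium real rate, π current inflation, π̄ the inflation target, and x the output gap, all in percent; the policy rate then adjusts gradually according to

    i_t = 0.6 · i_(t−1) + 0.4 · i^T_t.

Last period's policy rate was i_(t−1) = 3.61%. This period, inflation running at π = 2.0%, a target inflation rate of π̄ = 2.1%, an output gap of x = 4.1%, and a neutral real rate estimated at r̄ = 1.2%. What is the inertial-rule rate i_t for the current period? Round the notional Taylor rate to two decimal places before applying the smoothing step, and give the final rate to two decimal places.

4.93%

i^T_t = 1.2 + 2.1 + 1.63 × (2.0 − 2.1) + 0.92 × 4.1
   = 1.2 + 2.1 − 0.163 + 3.772 = 6.91
i_t = 0.6 × 3.61 + 0.4 × 6.91 = 2.166 + 2.764 = 4.93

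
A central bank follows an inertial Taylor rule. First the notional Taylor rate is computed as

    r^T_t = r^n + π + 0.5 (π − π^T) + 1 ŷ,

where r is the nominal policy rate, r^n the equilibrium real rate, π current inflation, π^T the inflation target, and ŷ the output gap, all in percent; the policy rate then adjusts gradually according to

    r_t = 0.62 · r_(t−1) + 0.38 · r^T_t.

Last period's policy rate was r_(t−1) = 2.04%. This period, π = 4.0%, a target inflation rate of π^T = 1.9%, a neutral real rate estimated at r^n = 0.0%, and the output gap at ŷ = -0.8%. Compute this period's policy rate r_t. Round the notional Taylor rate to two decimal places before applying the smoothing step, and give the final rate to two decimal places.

r^T_t = 0.0 + 4.0 + 0.5 × (4.0 − 1.9) + 1 × (-0.8)
   = 0.0 + 4 + 1.05 − 0.8 = 4.25
r_t = 0.62 × 2.04 + 0.38 × 4.25 = 1.2648 + 1.615 = 2.88

2.88%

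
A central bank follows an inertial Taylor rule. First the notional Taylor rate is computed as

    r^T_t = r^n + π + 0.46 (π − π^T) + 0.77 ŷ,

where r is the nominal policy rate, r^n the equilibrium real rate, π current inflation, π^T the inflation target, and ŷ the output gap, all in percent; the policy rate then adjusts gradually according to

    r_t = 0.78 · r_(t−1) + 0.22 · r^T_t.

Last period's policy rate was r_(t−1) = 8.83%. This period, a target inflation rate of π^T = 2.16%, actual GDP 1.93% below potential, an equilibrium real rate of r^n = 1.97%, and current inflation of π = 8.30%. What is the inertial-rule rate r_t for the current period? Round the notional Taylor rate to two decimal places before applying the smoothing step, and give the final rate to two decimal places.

9.44%

Output 1.93% below potential → ŷ = -1.93.
r^T_t = 1.97 + 8.30 + 0.46 × (8.30 − 2.16) + 0.77 × (-1.93)
   = 1.97 + 8.3 + 2.8244 − 1.4861 = 11.61
r_t = 0.78 × 8.83 + 0.22 × 11.61 = 6.8874 + 2.5542 = 9.44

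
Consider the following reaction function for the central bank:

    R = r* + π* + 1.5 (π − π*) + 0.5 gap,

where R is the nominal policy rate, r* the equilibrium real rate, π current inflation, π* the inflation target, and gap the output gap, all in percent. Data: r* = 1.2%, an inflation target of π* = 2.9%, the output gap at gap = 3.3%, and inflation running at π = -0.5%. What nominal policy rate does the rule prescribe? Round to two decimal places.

R = 1.2 + 2.9 + 1.5 × (-0.5 − 2.9) + 0.5 × 3.3
   = 1.2 + 2.9 − 5.1 + 1.65 = 0.65

0.65%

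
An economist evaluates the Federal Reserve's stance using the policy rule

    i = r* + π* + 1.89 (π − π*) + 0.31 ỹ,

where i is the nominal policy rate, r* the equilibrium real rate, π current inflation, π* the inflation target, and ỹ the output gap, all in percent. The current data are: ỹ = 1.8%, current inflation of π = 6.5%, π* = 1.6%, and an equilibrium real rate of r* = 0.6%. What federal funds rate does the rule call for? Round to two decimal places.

i = 0.6 + 1.6 + 1.89 × (6.5 − 1.6) + 0.31 × 1.8
   = 0.6 + 1.6 + 9.261 + 0.558 = 12.02

12.02%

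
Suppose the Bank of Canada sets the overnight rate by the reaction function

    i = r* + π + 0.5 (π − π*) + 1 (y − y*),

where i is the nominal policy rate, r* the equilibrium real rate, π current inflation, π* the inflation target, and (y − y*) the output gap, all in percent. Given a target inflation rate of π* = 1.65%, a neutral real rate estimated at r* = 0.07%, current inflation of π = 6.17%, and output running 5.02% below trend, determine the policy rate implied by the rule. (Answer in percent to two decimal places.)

3.48%

Output 5.02% below potential → (y − y*) = -5.02.
i = 0.07 + 6.17 + 0.5 × (6.17 − 1.65) + 1 × (-5.02)
   = 0.07 + 6.17 + 2.26 − 5.02 = 3.48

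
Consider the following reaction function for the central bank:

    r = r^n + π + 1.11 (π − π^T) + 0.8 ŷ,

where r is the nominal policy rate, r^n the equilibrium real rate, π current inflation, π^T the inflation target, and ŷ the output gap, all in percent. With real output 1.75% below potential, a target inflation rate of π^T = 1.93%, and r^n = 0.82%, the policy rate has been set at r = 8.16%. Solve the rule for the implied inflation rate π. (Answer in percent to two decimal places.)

Output 1.75% below potential → ŷ = -1.75.
Collecting π: r = r^n + (1 + 1.11) π − 1.11 π^T + 0.8 ŷ
2.11 π = 8.16 − 0.82 + 1.11 × 1.93 − 0.8 × (-1.75) = 10.8823
π = 10.8823 / 2.11 = 5.16

5.16%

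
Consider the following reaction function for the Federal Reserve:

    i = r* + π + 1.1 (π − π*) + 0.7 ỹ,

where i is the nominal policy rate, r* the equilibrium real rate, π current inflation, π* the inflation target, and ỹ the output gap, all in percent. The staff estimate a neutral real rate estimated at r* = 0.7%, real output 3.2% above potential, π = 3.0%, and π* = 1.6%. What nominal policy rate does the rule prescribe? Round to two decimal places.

7.48%

Output 3.2% above potential → ỹ = 3.2.
i = 0.7 + 3.0 + 1.1 × (3.0 − 1.6) + 0.7 × 3.2
   = 0.7 + 3 + 1.54 + 2.24 = 7.48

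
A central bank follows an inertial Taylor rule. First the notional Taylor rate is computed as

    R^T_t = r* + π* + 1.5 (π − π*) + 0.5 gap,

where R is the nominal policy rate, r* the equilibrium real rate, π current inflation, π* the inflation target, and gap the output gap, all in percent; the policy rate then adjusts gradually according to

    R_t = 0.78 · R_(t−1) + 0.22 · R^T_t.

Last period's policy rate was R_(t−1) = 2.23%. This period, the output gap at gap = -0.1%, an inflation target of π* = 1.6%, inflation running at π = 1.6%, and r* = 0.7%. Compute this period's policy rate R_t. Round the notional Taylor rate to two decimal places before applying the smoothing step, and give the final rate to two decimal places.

2.23%

R^T_t = 0.7 + 1.6 + 1.5 × (1.6 − 1.6) + 0.5 × (-0.1)
   = 0.7 + 1.6 + 0 − 0.05 = 2.25
R_t = 0.78 × 2.23 + 0.22 × 2.25 = 1.7394 + 0.495 = 2.23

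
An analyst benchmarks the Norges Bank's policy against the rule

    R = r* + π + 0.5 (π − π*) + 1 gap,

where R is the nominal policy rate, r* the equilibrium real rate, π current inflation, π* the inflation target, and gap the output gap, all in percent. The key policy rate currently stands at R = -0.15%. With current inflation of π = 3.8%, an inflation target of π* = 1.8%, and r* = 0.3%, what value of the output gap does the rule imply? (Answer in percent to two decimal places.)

1 gap = -0.15 − 0.3 − 3.8 − 0.5 × (3.8 − 1.8) = -5.25
gap = -5.25 / 1 = -5.25

-5.25%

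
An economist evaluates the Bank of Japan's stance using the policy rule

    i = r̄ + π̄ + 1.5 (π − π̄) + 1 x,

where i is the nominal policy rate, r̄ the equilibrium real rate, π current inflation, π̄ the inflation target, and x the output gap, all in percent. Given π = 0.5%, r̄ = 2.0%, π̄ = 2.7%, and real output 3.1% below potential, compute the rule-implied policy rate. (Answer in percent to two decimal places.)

-1.70%

Output 3.1% below potential → x = -3.1.
i = 2.0 + 2.7 + 1.5 × (0.5 − 2.7) + 1 × (-3.1)
   = 2.0 + 2.7 − 3.3 − 3.1 = -1.70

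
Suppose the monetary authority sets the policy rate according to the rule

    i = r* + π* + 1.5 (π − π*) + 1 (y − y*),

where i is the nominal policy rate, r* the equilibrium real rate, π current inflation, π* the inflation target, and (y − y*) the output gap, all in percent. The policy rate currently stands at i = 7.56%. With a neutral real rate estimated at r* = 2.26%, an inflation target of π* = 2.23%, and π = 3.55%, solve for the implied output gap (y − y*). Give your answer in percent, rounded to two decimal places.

1.09%

1 (y − y*) = 7.56 − 2.26 − 2.23 − 1.5 × (3.55 − 2.23) = 1.09
(y − y*) = 1.09 / 1 = 1.09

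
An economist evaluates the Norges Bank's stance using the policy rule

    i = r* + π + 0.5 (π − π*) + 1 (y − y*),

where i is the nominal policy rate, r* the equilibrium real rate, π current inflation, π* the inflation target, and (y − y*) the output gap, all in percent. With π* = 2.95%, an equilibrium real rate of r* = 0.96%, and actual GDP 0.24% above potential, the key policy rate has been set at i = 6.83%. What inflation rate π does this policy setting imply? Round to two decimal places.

4.74%

Output 0.24% above potential → (y − y*) = 0.24.
Collecting π: i = r* + (1 + 0.5) π − 0.5 π* + 1 (y − y*)
1.5 π = 6.83 − 0.96 + 0.5 × 2.95 − 1 × 0.24 = 7.105
π = 7.105 / 1.5 = 4.74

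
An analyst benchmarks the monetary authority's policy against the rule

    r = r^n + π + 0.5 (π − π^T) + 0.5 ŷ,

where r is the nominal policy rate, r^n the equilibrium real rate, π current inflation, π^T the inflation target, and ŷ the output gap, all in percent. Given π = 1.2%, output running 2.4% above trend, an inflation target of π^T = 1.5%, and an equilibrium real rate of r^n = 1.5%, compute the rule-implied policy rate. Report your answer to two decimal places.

Output 2.4% above potential → ŷ = 2.4.
r = 1.5 + 1.2 + 0.5 × (1.2 − 1.5) + 0.5 × 2.4
   = 1.5 + 1.2 − 0.15 + 1.2 = 3.75

3.75%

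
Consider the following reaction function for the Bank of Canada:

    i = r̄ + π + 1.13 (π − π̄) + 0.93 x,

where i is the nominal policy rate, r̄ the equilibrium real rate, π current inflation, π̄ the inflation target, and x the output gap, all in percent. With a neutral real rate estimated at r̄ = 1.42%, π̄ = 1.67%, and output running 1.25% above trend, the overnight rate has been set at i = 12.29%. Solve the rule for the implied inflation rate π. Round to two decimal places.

Output 1.25% above potential → x = 1.25.
Collecting π: i = r̄ + (1 + 1.13) π − 1.13 π̄ + 0.93 x
2.13 π = 12.29 − 1.42 + 1.13 × 1.67 − 0.93 × 1.25 = 11.5946
π = 11.5946 / 2.13 = 5.44

5.44%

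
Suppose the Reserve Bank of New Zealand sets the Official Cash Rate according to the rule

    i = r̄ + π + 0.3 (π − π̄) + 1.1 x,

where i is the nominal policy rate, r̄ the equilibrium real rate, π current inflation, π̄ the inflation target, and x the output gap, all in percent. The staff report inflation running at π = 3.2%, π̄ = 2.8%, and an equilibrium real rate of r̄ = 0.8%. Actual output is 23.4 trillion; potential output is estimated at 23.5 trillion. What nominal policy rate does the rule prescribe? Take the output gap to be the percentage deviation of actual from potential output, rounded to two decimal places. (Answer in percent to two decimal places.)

Output gap = 100 × (23.4 − 23.5) / 23.5 = -0.43%.
i = 0.80 + 3.20 + 0.3 × (3.20 − 2.80) + 1.1 × (-0.43)
   = 0.80 + 3.2 + 0.12 − 0.473 = 3.65

3.65%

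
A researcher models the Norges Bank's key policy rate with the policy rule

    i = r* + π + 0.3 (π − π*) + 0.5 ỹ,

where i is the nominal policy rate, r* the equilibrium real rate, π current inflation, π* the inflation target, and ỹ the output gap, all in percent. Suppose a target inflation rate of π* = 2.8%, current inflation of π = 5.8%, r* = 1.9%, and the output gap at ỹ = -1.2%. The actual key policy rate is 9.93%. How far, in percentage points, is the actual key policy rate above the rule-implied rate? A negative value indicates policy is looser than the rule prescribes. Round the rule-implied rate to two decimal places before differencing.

i = 1.9 + 5.8 + 0.3 × (5.8 − 2.8) + 0.5 × (-1.2)
   = 1.9 + 5.8 + 0.9 − 0.6 = 8.00
Deviation = 9.93 − 8.00 = 1.93 pp.

1.93 pp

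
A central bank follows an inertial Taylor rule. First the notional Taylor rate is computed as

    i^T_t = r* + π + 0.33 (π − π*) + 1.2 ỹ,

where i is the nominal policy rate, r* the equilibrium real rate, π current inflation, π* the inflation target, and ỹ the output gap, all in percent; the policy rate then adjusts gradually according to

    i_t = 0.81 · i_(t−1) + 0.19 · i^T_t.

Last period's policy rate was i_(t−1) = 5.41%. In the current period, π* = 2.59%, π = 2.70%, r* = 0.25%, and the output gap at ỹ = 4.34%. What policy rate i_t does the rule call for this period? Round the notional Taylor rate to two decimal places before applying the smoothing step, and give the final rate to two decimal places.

5.94%

i^T_t = 0.25 + 2.70 + 0.33 × (2.70 − 2.59) + 1.2 × 4.34
   = 0.25 + 2.7 + 0.0363 + 5.208 = 8.19
i_t = 0.81 × 5.41 + 0.19 × 8.19 = 4.3821 + 1.5561 = 5.94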